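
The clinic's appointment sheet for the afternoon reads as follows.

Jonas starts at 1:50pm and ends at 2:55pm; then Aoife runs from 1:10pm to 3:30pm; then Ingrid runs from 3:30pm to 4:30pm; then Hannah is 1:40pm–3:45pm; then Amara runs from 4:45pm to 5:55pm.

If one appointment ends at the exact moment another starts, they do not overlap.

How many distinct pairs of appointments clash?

Sorted by start: Aoife, Hannah, Jonas, Ingrid, Amara.
Hannah starts before Aoife ends → Aoife and Hannah overlap.
Jonas starts before Aoife ends → Aoife and Jonas overlap.
Ingrid starts exactly when Aoife ends (back-to-back, no overlap) — done with Aoife.
Jonas starts before Hannah ends → Hannah and Jonas overlap.
Ingrid starts before Hannah ends → Hannah and Ingrid overlap.
Amara starts after Hannah ends.
Ingrid starts after Jonas ends — done with Jonas.
Amara starts after Ingrid ends.
Overlapping pairs: Aoife & Hannah, Aoife & Jonas, Hannah & Ingrid, Hannah & Jonas — 4 in total.

4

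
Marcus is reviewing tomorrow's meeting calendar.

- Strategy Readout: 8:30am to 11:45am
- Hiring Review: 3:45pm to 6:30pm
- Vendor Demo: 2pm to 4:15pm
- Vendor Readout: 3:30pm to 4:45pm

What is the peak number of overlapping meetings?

Sweep the timeline, counting +1 at each start and −1 at each end (ends before starts at a tie):
8:30am start Strategy Readout → 1
11:45am end Strategy Readout → 0
2pm start Vendor Demo → 1
3:30pm start Vendor Readout → 2
3:45pm start Hiring Review → 3
4:15pm end Vendor Demo → 2
4:45pm end Vendor Readout → 1
6:30pm end Hiring Review → 0
Peak is 3, at 3:45pm (Hiring Review, Vendor Demo, Vendor Readout).

3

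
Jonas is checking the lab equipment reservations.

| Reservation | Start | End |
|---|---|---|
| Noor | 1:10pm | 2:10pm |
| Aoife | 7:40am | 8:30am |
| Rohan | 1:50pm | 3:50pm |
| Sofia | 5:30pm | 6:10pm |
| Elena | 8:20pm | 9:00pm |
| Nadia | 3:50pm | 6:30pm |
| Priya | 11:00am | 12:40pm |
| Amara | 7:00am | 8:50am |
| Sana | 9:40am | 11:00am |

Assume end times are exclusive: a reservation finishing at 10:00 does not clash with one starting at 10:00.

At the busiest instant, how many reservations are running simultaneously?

2

Walk through starts and ends in time order (an end at T is processed before a start at T):
7:00am start Amara → 1
7:40am start Aoife → 2
8:30am end Aoife → 1
8:50am end Amara → 0
9:40am start Sana → 1
11:00am end Sana → 0
11:00am start Priya → 1
12:40pm end Priya → 0
1:10pm start Noor → 1
1:50pm start Rohan → 2
2:10pm end Noor → 1
3:50pm end Rohan → 0
3:50pm start Nadia → 1
5:30pm start Sofia → 2
6:10pm end Sofia → 1
6:30pm end Nadia → 0
8:20pm start Elena → 1
9:00pm end Elena → 0
Peak is 2, at 7:40am (Amara, Aoife).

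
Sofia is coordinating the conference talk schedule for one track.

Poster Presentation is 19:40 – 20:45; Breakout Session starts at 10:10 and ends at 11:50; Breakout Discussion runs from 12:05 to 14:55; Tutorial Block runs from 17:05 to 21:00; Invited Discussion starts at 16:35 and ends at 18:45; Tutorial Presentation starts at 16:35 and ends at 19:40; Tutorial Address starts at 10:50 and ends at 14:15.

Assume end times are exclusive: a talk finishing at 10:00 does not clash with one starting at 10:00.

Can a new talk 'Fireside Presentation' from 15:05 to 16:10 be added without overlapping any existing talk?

Yes — the slot is free

Breakout Session: ends 11:50 at or before Fireside Presentation starts 15:05 → clear.
Tutorial Address: ends 14:15 at or before Fireside Presentation starts 15:05 → clear.
Breakout Discussion: ends 14:55 at or before Fireside Presentation starts 15:05 → clear.
Invited Discussion: starts 16:35 at or after Fireside Presentation ends 16:10 → clear.
Tutorial Presentation: starts 16:35 at or after Fireside Presentation ends 16:10 → clear.
Tutorial Block: starts 17:05 at or after Fireside Presentation ends 16:10 → clear.
Poster Presentation: starts 19:40 at or after Fireside Presentation ends 16:10 → clear.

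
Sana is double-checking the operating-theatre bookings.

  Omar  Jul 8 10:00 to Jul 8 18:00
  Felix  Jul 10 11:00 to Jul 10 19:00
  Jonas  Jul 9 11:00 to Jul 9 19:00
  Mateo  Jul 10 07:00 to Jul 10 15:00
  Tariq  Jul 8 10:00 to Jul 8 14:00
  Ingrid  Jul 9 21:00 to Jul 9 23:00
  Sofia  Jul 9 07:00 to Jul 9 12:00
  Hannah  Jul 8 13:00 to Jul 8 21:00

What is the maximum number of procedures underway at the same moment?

Sort all start/end points and keep a running count:
Jul 8 10:00 start Omar → 1
Jul 8 10:00 start Tariq → 2
Jul 8 13:00 start Hannah → 3
Jul 8 14:00 end Tariq → 2
Jul 8 18:00 end Omar → 1
Jul 8 21:00 end Hannah → 0
Jul 9 07:00 start Sofia → 1
Jul 9 11:00 start Jonas → 2
Jul 9 12:00 end Sofia → 1
Jul 9 19:00 end Jonas → 0
Jul 9 21:00 start Ingrid → 1
Jul 9 23:00 end Ingrid → 0
Jul 10 07:00 start Mateo → 1
Jul 10 11:00 start Felix → 2
Jul 10 15:00 end Mateo → 1
Jul 10 19:00 end Felix → 0
Peak is 3, at Jul 8 13:00 (Hannah, Omar, Tariq).

3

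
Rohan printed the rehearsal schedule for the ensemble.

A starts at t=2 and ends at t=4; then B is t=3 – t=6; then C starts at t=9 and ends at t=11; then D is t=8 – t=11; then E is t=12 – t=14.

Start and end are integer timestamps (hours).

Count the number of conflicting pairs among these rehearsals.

Sorted by start: A, B, D, C, E.
B starts before A ends → A and B overlap.
D starts after A ends — done with A.
D starts after B ends — done with B.
C starts before D ends → D and C overlap.
E starts after D ends.
E starts after C ends.
Overlapping pairs: A & B, C & D — 2 in total.

2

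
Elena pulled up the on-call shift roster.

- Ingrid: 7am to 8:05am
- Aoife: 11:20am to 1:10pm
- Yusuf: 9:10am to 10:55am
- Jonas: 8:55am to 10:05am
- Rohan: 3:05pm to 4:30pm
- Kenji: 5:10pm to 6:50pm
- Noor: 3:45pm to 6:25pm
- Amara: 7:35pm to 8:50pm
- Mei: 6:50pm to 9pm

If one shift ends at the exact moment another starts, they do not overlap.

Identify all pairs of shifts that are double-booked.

Check each pair: they overlap iff neither finishes before the other starts.
Sorted by start: Ingrid, Jonas, Yusuf, Aoife, Rohan, Noor, Kenji, Mei, Amara.
Jonas starts after Ingrid ends — done with Ingrid.
Yusuf starts before Jonas ends → Jonas and Yusuf overlap.
Aoife starts after Jonas ends — done with Jonas.
Aoife starts after Yusuf ends — done with Yusuf.
Rohan starts after Aoife ends — done with Aoife.
Noor starts before Rohan ends → Rohan and Noor overlap.
Kenji starts after Rohan ends — done with Rohan.
Kenji starts before Noor ends → Noor and Kenji overlap.
Mei starts after Noor ends — done with Noor.
Mei starts exactly when Kenji ends (back-to-back, no overlap) — done with Kenji.
Amara starts before Mei ends → Mei and Amara overlap.

Amara & Mei, Jonas & Yusuf, Kenji & Noor, Noor & Rohan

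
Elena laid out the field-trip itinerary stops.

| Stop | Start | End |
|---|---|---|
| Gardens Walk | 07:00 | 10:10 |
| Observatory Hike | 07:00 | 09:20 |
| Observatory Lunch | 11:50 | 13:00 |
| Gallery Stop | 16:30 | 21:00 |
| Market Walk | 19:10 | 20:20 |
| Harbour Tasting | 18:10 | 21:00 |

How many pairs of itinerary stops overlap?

4

Check each pair: they overlap iff neither finishes before the other starts.
Sorted by start: Gardens Walk, Observatory Hike, Observatory Lunch, Gallery Stop, Harbour Tasting, Market Walk.
Observatory Hike starts before Gardens Walk ends → Gardens Walk and Observatory Hike overlap.
Observatory Lunch starts after Gardens Walk ends, so Gardens Walk has no further overlaps.
Observatory Lunch starts after Observatory Hike ends, so Observatory Hike has no further overlaps.
Gallery Stop starts after Observatory Lunch ends, so Observatory Lunch has no further overlaps.
Harbour Tasting starts before Gallery Stop ends → Gallery Stop and Harbour Tasting overlap.
Market Walk starts before Gallery Stop ends → Gallery Stop and Market Walk overlap.
Market Walk starts before Harbour Tasting ends → Harbour Tasting and Market Walk overlap.
Overlapping pairs: Gallery Stop & Harbour Tasting, Gallery Stop & Market Walk, Gardens Walk & Observatory Hike, Harbour Tasting & Market Walk — 4 in total.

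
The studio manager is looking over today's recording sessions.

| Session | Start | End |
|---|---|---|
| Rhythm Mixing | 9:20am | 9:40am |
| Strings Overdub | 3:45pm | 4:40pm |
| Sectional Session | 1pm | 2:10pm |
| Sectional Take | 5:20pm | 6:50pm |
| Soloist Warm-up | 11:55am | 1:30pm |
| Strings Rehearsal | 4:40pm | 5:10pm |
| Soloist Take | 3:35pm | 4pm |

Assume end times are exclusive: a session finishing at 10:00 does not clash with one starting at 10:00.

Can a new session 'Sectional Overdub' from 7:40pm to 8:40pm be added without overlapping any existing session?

Rhythm Mixing: ends 9:40am at or before Sectional Overdub starts 7:40pm → clear.
Soloist Warm-up: ends 1:30pm at or before Sectional Overdub starts 7:40pm → clear.
Sectional Session: ends 2:10pm at or before Sectional Overdub starts 7:40pm → clear.
Soloist Take: ends 4pm at or before Sectional Overdub starts 7:40pm → clear.
Strings Overdub: ends 4:40pm at or before Sectional Overdub starts 7:40pm → clear.
Strings Rehearsal: ends 5:10pm at or before Sectional Overdub starts 7:40pm → clear.
Sectional Take: ends 6:50pm at or before Sectional Overdub starts 7:40pm → clear.

Yes — the slot is free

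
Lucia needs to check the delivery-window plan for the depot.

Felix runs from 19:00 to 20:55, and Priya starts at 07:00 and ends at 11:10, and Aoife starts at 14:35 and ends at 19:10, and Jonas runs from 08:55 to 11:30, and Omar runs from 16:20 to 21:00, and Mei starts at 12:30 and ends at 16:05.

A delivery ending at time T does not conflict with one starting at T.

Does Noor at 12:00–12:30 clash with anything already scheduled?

Priya: ends 11:10 at or before Noor starts 12:00 → clear.
Jonas: ends 11:30 at or before Noor starts 12:00 → clear.
Mei: starts 12:30 at or after Noor ends 12:30 → clear.
Aoife: starts 14:35 at or after Noor ends 12:30 → clear.
Omar: starts 16:20 at or after Noor ends 12:30 → clear.
Felix: starts 19:00 at or after Noor ends 12:30 → clear.

No — it doesn't clash with anything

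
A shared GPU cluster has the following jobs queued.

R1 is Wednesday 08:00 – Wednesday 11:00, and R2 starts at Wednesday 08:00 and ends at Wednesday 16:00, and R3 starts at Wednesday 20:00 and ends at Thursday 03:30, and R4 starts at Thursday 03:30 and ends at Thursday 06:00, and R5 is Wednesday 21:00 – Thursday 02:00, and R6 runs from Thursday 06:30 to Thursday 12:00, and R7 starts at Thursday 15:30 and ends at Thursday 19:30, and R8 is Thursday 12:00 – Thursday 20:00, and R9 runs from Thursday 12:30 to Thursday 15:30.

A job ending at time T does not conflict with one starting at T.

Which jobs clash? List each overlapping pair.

R1 & R2, R3 & R5, R7 & R8, R8 & R9

Sorted by start: R1, R2, R3, R5, R4, R6, R8, R9, R7.
R2 starts before R1 ends → R1 and R2 overlap.
R3 starts after R1 ends, so nothing later overlaps R1 either.
R3 starts after R2 ends, so nothing later overlaps R2 either.
R5 starts before R3 ends → R3 and R5 overlap.
R4 starts exactly when R3 ends (back-to-back, no overlap), so nothing later overlaps R3 either.
R4 starts after R5 ends, so nothing later overlaps R5 either.
R6 starts after R4 ends, so nothing later overlaps R4 either.
R8 starts exactly when R6 ends (back-to-back, no overlap), so nothing later overlaps R6 either.
R9 starts before R8 ends → R8 and R9 overlap.
R7 starts before R8 ends → R8 and R7 overlap.
R7 starts exactly when R9 ends (back-to-back, no overlap).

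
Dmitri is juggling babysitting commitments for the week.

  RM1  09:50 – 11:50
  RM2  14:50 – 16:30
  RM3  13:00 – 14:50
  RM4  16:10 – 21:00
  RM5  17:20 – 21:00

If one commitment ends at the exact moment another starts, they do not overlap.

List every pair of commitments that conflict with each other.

Sorted by start: RM1, RM3, RM2, RM4, RM5.
RM3 starts after RM1 ends — done with RM1.
RM2 starts exactly when RM3 ends (back-to-back, no overlap) — done with RM3.
RM4 starts before RM2 ends → RM2 and RM4 overlap.
RM5 starts after RM2 ends.
RM5 starts before RM4 ends → RM4 and RM5 overlap.

RM2 & RM4, RM4 & RM5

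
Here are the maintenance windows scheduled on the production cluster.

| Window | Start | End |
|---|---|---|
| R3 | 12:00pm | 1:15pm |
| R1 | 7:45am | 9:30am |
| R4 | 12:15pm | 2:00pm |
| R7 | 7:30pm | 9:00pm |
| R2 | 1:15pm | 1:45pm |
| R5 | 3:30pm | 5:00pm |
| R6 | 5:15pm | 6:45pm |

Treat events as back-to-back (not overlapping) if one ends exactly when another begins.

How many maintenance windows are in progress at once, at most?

2

Walk through starts and ends in time order (an end at T is processed before a start at T):
7:45am start R1 → 1
9:30am end R1 → 0
12:00pm start R3 → 1
12:15pm start R4 → 2
1:15pm end R3 → 1
1:15pm start R2 → 2
1:45pm end R2 → 1
2:00pm end R4 → 0
3:30pm start R5 → 1
5:00pm end R5 → 0
5:15pm start R6 → 1
6:45pm end R6 → 0
7:30pm start R7 → 1
9:00pm end R7 → 0
Peak is 2, at 12:15pm (R3, R4).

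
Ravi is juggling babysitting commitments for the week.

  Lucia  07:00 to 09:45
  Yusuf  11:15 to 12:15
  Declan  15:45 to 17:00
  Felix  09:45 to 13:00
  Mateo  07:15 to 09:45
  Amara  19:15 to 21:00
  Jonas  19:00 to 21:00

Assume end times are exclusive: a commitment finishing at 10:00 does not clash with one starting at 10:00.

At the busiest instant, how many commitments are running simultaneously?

2

Sweep the timeline, counting +1 at each start and −1 at each end (ends before starts at a tie):
07:00 start Lucia → 1
07:15 start Mateo → 2
09:45 end Lucia → 1
09:45 end Mateo → 0
09:45 start Felix → 1
11:15 start Yusuf → 2
12:15 end Yusuf → 1
13:00 end Felix → 0
15:45 start Declan → 1
17:00 end Declan → 0
19:00 start Jonas → 1
19:15 start Amara → 2
21:00 end Amara → 1
21:00 end Jonas → 0
Peak is 2, at 07:15 (Lucia, Mateo).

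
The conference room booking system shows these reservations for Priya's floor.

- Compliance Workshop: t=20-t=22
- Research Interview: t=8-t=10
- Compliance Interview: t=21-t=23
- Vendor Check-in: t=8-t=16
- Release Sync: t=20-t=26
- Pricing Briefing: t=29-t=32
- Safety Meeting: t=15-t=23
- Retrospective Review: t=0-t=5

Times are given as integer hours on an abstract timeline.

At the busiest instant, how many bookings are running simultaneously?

4

Sort all start/end points and keep a running count:
t=0 start Retrospective Review → 1
t=5 end Retrospective Review → 0
t=8 start Research Interview → 1
t=8 start Vendor Check-in → 2
t=10 end Research Interview → 1
t=15 start Safety Meeting → 2
t=16 end Vendor Check-in → 1
t=20 start Compliance Workshop → 2
t=20 start Release Sync → 3
t=21 start Compliance Interview → 4
t=22 end Compliance Workshop → 3
t=23 end Compliance Interview → 2
t=23 end Safety Meeting → 1
t=26 end Release Sync → 0
t=29 start Pricing Briefing → 1
t=32 end Pricing Briefing → 0
Peak is 4, at t=21 (Compliance Interview, Compliance Workshop, Release Sync, Safety Meeting).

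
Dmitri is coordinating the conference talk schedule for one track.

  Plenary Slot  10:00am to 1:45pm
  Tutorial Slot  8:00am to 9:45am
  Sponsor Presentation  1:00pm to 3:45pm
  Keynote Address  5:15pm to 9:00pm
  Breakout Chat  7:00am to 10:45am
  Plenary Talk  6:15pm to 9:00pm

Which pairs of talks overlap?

Breakout Chat & Plenary Slot, Breakout Chat & Tutorial Slot, Keynote Address & Plenary Talk, Plenary Slot & Sponsor Presentation

Check each pair: they overlap iff neither finishes before the other starts.
Sorted by start: Breakout Chat, Tutorial Slot, Plenary Slot, Sponsor Presentation, Keynote Address, Plenary Talk.
Tutorial Slot starts before Breakout Chat ends → Breakout Chat and Tutorial Slot overlap.
Plenary Slot starts before Breakout Chat ends → Breakout Chat and Plenary Slot overlap.
Sponsor Presentation starts after Breakout Chat ends, so Breakout Chat has no further overlaps.
Plenary Slot starts after Tutorial Slot ends, so Tutorial Slot has no further overlaps.
Sponsor Presentation starts before Plenary Slot ends → Plenary Slot and Sponsor Presentation overlap.
Keynote Address starts after Plenary Slot ends, so Plenary Slot has no further overlaps.
Keynote Address starts after Sponsor Presentation ends, so Sponsor Presentation has no further overlaps.
Plenary Talk starts before Keynote Address ends → Keynote Address and Plenary Talk overlap.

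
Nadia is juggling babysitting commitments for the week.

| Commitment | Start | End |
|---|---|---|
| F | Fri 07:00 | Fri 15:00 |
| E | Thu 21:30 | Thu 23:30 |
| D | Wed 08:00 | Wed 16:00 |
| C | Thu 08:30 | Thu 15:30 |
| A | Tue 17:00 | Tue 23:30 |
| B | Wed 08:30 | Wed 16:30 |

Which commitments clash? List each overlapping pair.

B & D

Sorted by start: A, D, B, C, E, F.
D starts after A ends, so nothing later overlaps A either.
B starts before D ends → D and B overlap.
C starts after D ends, so nothing later overlaps D either.
C starts after B ends, so nothing later overlaps B either.
E starts after C ends, so nothing later overlaps C either.
F starts after E ends.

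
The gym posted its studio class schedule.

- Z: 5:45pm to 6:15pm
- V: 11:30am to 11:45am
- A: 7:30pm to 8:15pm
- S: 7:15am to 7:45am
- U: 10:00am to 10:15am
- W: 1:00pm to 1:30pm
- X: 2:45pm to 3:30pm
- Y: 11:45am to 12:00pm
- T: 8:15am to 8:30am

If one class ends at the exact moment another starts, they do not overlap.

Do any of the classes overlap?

No

Sorted by start: S, T, U, V, Y, W, X, Z, A.
T starts after S ends, so S has no further overlaps.
U starts after T ends, so T has no further overlaps.
V starts after U ends, so U has no further overlaps.
Y starts exactly when V ends (back-to-back, no overlap), so V has no further overlaps.
W starts after Y ends, so Y has no further overlaps.
X starts after W ends, so W has no further overlaps.
Z starts after X ends, so X has no further overlaps.
A starts after Z ends.
Every pair is clear; the schedule has no overlaps.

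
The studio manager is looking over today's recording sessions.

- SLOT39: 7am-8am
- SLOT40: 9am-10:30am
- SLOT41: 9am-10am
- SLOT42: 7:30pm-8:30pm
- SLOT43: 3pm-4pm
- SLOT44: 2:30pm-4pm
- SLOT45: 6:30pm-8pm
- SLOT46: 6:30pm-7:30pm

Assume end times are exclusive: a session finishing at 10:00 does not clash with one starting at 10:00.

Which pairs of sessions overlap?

SLOT40 & SLOT41, SLOT42 & SLOT45, SLOT43 & SLOT44, SLOT45 & SLOT46

Sorted by start: SLOT39, SLOT40, SLOT41, SLOT44, SLOT43, SLOT45, SLOT46, SLOT42.
SLOT40 starts after SLOT39 ends, so SLOT39 has no further overlaps.
SLOT41 starts before SLOT40 ends → SLOT40 and SLOT41 overlap.
SLOT44 starts after SLOT40 ends, so SLOT40 has no further overlaps.
SLOT44 starts after SLOT41 ends, so SLOT41 has no further overlaps.
SLOT43 starts before SLOT44 ends → SLOT44 and SLOT43 overlap.
SLOT45 starts after SLOT44 ends, so SLOT44 has no further overlaps.
SLOT45 starts after SLOT43 ends, so SLOT43 has no further overlaps.
SLOT46 starts before SLOT45 ends → SLOT45 and SLOT46 overlap.
SLOT42 starts before SLOT45 ends → SLOT45 and SLOT42 overlap.
SLOT42 starts exactly when SLOT46 ends (back-to-back, no overlap).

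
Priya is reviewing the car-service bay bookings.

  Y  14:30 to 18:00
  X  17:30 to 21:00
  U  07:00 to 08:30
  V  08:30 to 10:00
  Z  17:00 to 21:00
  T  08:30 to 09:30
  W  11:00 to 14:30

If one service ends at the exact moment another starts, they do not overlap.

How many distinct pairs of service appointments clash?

4

Sorted by start: U, T, V, W, Y, Z, X.
T starts exactly when U ends (back-to-back, no overlap), so nothing later overlaps U either.
V starts before T ends → T and V overlap.
W starts after T ends, so nothing later overlaps T either.
W starts after V ends, so nothing later overlaps V either.
Y starts exactly when W ends (back-to-back, no overlap), so nothing later overlaps W either.
Z starts before Y ends → Y and Z overlap.
X starts before Y ends → Y and X overlap.
X starts before Z ends → Z and X overlap.
Overlapping pairs: T & V, X & Y, X & Z, Y & Z — 4 in total.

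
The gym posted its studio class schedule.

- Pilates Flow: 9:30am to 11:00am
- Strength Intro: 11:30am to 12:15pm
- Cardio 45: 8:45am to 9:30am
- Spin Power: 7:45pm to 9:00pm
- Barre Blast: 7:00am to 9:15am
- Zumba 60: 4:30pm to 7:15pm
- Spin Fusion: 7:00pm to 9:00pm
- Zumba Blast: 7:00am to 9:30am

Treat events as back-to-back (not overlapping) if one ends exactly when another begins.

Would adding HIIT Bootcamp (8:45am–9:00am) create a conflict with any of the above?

Barre Blast: starts 7:00am before HIIT Bootcamp ends 9:00am, and ends 9:15am after HIIT Bootcamp starts 8:45am → overlap.
Zumba Blast: starts 7:00am before HIIT Bootcamp ends 9:00am, and ends 9:30am after HIIT Bootcamp starts 8:45am → overlap.
Cardio 45: starts 8:45am before HIIT Bootcamp ends 9:00am, and ends 9:30am after HIIT Bootcamp starts 8:45am → overlap.
Pilates Flow: starts 9:30am at or after HIIT Bootcamp ends 9:00am → clear.
Strength Intro: starts 11:30am at or after HIIT Bootcamp ends 9:00am → clear.
Zumba 60: starts 4:30pm at or after HIIT Bootcamp ends 9:00am → clear.
Spin Fusion: starts 7:00pm at or after HIIT Bootcamp ends 9:00am → clear.
Spin Power: starts 7:45pm at or after HIIT Bootcamp ends 9:00am → clear.
HIIT Bootcamp overlaps Barre Blast, Zumba Blast, Cardio 45.

Yes — it overlaps Barre Blast, Cardio 45, Zumba Blast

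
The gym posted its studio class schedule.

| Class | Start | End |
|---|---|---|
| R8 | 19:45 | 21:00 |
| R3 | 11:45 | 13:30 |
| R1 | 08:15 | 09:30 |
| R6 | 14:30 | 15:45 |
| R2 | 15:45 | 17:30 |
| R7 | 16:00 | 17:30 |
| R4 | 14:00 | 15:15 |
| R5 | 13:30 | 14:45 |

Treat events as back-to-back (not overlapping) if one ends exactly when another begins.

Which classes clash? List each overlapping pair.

R2 & R7, R4 & R5, R4 & R6, R5 & R6

Two intervals overlap when each starts before the other ends.
Sorted by start: R1, R3, R5, R4, R6, R2, R7, R8.
R3 starts after R1 ends, so nothing later overlaps R1 either.
R5 starts exactly when R3 ends (back-to-back, no overlap), so nothing later overlaps R3 either.
R4 starts before R5 ends → R5 and R4 overlap.
R6 starts before R5 ends → R5 and R6 overlap.
R2 starts after R5 ends, so nothing later overlaps R5 either.
R6 starts before R4 ends → R4 and R6 overlap.
R2 starts after R4 ends, so nothing later overlaps R4 either.
R2 starts exactly when R6 ends (back-to-back, no overlap), so nothing later overlaps R6 either.
R7 starts before R2 ends → R2 and R7 overlap.
R8 starts after R2 ends.
R8 starts after R7 ends.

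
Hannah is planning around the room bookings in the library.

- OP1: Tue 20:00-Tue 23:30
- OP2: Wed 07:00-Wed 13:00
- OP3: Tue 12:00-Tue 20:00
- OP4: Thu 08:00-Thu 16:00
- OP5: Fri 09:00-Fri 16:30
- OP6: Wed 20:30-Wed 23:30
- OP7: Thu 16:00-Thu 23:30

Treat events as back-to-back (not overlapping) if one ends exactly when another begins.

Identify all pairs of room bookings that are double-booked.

no conflicts

Sorted by start: OP3, OP1, OP2, OP6, OP4, OP7, OP5.
OP1 starts exactly when OP3 ends (back-to-back, no overlap), so nothing later overlaps OP3 either.
OP2 starts after OP1 ends, so nothing later overlaps OP1 either.
OP6 starts after OP2 ends, so nothing later overlaps OP2 either.
OP4 starts after OP6 ends, so nothing later overlaps OP6 either.
OP7 starts exactly when OP4 ends (back-to-back, no overlap), so nothing later overlaps OP4 either.
OP5 starts after OP7 ends.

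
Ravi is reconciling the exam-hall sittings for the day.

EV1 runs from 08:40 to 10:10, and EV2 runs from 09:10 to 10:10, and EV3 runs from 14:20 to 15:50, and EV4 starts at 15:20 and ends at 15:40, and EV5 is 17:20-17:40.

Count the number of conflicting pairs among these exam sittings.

2

Sorted by start: EV1, EV2, EV3, EV4, EV5.
EV2 starts before EV1 ends → EV1 and EV2 overlap.
EV3 starts after EV1 ends — done with EV1.
EV3 starts after EV2 ends — done with EV2.
EV4 starts before EV3 ends → EV3 and EV4 overlap.
EV5 starts after EV3 ends.
EV5 starts after EV4 ends.
Overlapping pairs: EV1 & EV2, EV3 & EV4 — 2 in total.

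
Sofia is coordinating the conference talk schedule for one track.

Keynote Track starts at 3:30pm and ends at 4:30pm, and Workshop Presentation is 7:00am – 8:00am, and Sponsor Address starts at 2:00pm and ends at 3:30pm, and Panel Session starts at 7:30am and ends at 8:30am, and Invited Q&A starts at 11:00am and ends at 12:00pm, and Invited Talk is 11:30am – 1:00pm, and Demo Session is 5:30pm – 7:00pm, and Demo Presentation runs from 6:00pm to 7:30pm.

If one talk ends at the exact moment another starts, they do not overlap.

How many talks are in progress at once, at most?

2

Walk through starts and ends in time order (an end at T is processed before a start at T):
7:00am start Workshop Presentation → 1
7:30am start Panel Session → 2
8:00am end Workshop Presentation → 1
8:30am end Panel Session → 0
11:00am start Invited Q&A → 1
11:30am start Invited Talk → 2
12:00pm end Invited Q&A → 1
1:00pm end Invited Talk → 0
2:00pm start Sponsor Address → 1
3:30pm end Sponsor Address → 0
3:30pm start Keynote Track → 1
4:30pm end Keynote Track → 0
5:30pm start Demo Session → 1
6:00pm start Demo Presentation → 2
7:00pm end Demo Session → 1
7:30pm end Demo Presentation → 0
Peak is 2, at 7:30am (Panel Session, Workshop Presentation).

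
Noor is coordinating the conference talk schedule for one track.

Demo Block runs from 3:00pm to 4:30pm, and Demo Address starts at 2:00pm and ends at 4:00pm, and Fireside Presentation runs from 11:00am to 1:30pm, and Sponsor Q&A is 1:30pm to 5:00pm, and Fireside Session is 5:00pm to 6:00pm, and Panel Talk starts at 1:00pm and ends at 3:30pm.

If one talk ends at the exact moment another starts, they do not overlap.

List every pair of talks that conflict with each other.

Demo Address & Demo Block, Demo Address & Panel Talk, Demo Address & Sponsor Q&A, Demo Block & Panel Talk, Demo Block & Sponsor Q&A, Fireside Presentation & Panel Talk, Panel Talk & Sponsor Q&A

Sorted by start: Fireside Presentation, Panel Talk, Sponsor Q&A, Demo Address, Demo Block, Fireside Session.
Panel Talk starts before Fireside Presentation ends → Fireside Presentation and Panel Talk overlap.
Sponsor Q&A starts exactly when Fireside Presentation ends (back-to-back, no overlap) — done with Fireside Presentation.
Sponsor Q&A starts before Panel Talk ends → Panel Talk and Sponsor Q&A overlap.
Demo Address starts before Panel Talk ends → Panel Talk and Demo Address overlap.
Demo Block starts before Panel Talk ends → Panel Talk and Demo Block overlap.
Fireside Session starts after Panel Talk ends.
Demo Address starts before Sponsor Q&A ends → Sponsor Q&A and Demo Address overlap.
Demo Block starts before Sponsor Q&A ends → Sponsor Q&A and Demo Block overlap.
Fireside Session starts exactly when Sponsor Q&A ends (back-to-back, no overlap).
Demo Block starts before Demo Address ends → Demo Address and Demo Block overlap.
Fireside Session starts after Demo Address ends.
Fireside Session starts after Demo Block ends.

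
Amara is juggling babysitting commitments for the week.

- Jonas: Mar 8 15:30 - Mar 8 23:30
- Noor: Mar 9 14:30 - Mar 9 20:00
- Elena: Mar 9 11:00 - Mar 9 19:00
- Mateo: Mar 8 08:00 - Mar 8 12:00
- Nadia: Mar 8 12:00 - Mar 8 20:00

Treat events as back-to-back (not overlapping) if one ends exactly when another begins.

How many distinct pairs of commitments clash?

2

Check each pair: they overlap iff neither finishes before the other starts.
Sorted by start: Mateo, Nadia, Jonas, Elena, Noor.
Nadia starts exactly when Mateo ends (back-to-back, no overlap) — done with Mateo.
Jonas starts before Nadia ends → Nadia and Jonas overlap.
Elena starts after Nadia ends — done with Nadia.
Elena starts after Jonas ends — done with Jonas.
Noor starts before Elena ends → Elena and Noor overlap.
Overlapping pairs: Elena & Noor, Jonas & Nadia — 2 in total.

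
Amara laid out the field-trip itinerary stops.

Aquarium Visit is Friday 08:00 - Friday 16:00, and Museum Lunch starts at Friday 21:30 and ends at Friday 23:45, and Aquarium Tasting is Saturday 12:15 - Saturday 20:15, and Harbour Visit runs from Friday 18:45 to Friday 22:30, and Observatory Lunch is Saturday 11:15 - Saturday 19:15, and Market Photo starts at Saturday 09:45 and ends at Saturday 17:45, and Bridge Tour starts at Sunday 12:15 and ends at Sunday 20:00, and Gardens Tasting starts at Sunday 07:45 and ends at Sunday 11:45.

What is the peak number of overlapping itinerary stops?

3

Sort all start/end points and keep a running count:
Friday 08:00 start Aquarium Visit → 1
Friday 16:00 end Aquarium Visit → 0
Friday 18:45 start Harbour Visit → 1
Friday 21:30 start Museum Lunch → 2
Friday 22:30 end Harbour Visit → 1
Friday 23:45 end Museum Lunch → 0
Saturday 09:45 start Market Photo → 1
Saturday 11:15 start Observatory Lunch → 2
Saturday 12:15 start Aquarium Tasting → 3
Saturday 17:45 end Market Photo → 2
Saturday 19:15 end Observatory Lunch → 1
Saturday 20:15 end Aquarium Tasting → 0
Sunday 07:45 start Gardens Tasting → 1
Sunday 11:45 end Gardens Tasting → 0
Sunday 12:15 start Bridge Tour → 1
Sunday 20:00 end Bridge Tour → 0
Peak is 3, at Saturday 12:15 (Aquarium Tasting, Market Photo, Observatory Lunch).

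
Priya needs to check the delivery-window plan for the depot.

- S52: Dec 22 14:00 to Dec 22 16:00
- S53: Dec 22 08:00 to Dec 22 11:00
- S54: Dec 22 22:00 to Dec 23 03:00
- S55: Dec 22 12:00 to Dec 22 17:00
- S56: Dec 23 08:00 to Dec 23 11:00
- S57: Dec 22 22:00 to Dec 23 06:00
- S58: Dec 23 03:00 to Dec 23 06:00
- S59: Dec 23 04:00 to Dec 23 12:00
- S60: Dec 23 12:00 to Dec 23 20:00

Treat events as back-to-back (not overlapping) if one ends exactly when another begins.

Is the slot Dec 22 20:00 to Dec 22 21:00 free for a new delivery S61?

Yes — the slot is free

S53: ends Dec 22 11:00 at or before S61 starts Dec 22 20:00 → clear.
S55: ends Dec 22 17:00 at or before S61 starts Dec 22 20:00 → clear.
S52: ends Dec 22 16:00 at or before S61 starts Dec 22 20:00 → clear.
S54: starts Dec 22 22:00 at or after S61 ends Dec 22 21:00 → clear.
S57: starts Dec 22 22:00 at or after S61 ends Dec 22 21:00 → clear.
S58: starts Dec 23 03:00 at or after S61 ends Dec 22 21:00 → clear.
S59: starts Dec 23 04:00 at or after S61 ends Dec 22 21:00 → clear.
S56: starts Dec 23 08:00 at or after S61 ends Dec 22 21:00 → clear.
S60: starts Dec 23 12:00 at or after S61 ends Dec 22 21:00 → clear.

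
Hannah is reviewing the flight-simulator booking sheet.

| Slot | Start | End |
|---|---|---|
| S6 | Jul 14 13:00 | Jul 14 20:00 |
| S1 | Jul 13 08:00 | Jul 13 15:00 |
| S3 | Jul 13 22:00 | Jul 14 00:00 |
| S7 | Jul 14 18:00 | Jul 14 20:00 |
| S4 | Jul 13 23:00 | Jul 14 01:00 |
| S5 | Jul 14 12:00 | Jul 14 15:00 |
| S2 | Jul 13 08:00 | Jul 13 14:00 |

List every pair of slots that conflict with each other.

Two intervals overlap when each starts before the other ends.
Sorted by start: S1, S2, S3, S4, S5, S6, S7.
S2 starts before S1 ends → S1 and S2 overlap.
S3 starts after S1 ends, so nothing later overlaps S1 either.
S3 starts after S2 ends, so nothing later overlaps S2 either.
S4 starts before S3 ends → S3 and S4 overlap.
S5 starts after S3 ends, so nothing later overlaps S3 either.
S5 starts after S4 ends, so nothing later overlaps S4 either.
S6 starts before S5 ends → S5 and S6 overlap.
S7 starts after S5 ends.
S7 starts before S6 ends → S6 and S7 overlap.

S1 & S2, S3 & S4, S5 & S6, S6 & S7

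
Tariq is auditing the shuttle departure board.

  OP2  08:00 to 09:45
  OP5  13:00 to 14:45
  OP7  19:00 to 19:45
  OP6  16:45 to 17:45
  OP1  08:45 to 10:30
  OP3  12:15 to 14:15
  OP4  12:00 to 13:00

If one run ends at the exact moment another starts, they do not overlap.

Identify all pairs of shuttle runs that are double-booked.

Sorted by start: OP2, OP1, OP4, OP3, OP5, OP6, OP7.
OP1 starts before OP2 ends → OP2 and OP1 overlap.
OP4 starts after OP2 ends, so nothing later overlaps OP2 either.
OP4 starts after OP1 ends, so nothing later overlaps OP1 either.
OP3 starts before OP4 ends → OP4 and OP3 overlap.
OP5 starts exactly when OP4 ends (back-to-back, no overlap), so nothing later overlaps OP4 either.
OP5 starts before OP3 ends → OP3 and OP5 overlap.
OP6 starts after OP3 ends, so nothing later overlaps OP3 either.
OP6 starts after OP5 ends, so nothing later overlaps OP5 either.
OP7 starts after OP6 ends.

OP1 & OP2, OP3 & OP4, OP3 & OP5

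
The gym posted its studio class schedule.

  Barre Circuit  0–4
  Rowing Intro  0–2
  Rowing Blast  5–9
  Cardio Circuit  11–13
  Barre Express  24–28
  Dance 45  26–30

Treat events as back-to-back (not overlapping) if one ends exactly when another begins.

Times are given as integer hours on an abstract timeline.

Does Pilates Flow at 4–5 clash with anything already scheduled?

No — it doesn't clash with anything

Barre Circuit: ends 4 at or before Pilates Flow starts 4 → clear.
Rowing Intro: ends 2 at or before Pilates Flow starts 4 → clear.
Rowing Blast: starts 5 at or after Pilates Flow ends 5 → clear.
Cardio Circuit: starts 11 at or after Pilates Flow ends 5 → clear.
Barre Express: starts 24 at or after Pilates Flow ends 5 → clear.
Dance 45: starts 26 at or after Pilates Flow ends 5 → clear.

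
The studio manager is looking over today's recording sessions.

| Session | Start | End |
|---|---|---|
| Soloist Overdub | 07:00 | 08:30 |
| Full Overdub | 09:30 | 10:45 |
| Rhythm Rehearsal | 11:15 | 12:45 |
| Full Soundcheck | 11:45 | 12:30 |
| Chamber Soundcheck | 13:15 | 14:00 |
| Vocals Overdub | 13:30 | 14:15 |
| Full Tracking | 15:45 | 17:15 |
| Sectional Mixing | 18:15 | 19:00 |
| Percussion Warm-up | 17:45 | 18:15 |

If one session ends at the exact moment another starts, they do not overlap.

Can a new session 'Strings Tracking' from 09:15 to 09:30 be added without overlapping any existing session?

Yes — the slot is free

Soloist Overdub: ends 08:30 at or before Strings Tracking starts 09:15 → clear.
Full Overdub: starts 09:30 at or after Strings Tracking ends 09:30 → clear.
Rhythm Rehearsal: starts 11:15 at or after Strings Tracking ends 09:30 → clear.
Full Soundcheck: starts 11:45 at or after Strings Tracking ends 09:30 → clear.
Chamber Soundcheck: starts 13:15 at or after Strings Tracking ends 09:30 → clear.
Vocals Overdub: starts 13:30 at or after Strings Tracking ends 09:30 → clear.
Full Tracking: starts 15:45 at or after Strings Tracking ends 09:30 → clear.
Percussion Warm-up: starts 17:45 at or after Strings Tracking ends 09:30 → clear.
Sectional Mixing: starts 18:15 at or after Strings Tracking ends 09:30 → clear.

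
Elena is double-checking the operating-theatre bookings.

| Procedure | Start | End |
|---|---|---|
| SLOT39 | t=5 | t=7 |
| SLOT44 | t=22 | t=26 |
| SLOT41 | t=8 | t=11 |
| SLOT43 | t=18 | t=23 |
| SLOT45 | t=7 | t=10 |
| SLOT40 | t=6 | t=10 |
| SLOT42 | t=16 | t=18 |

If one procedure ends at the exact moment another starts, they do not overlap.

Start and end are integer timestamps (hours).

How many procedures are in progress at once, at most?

3

Sort all start/end points and keep a running count:
t=5 start SLOT39 → 1
t=6 start SLOT40 → 2
t=7 end SLOT39 → 1
t=7 start SLOT45 → 2
t=8 start SLOT41 → 3
t=10 end SLOT40 → 2
t=10 end SLOT45 → 1
t=11 end SLOT41 → 0
t=16 start SLOT42 → 1
t=18 end SLOT42 → 0
t=18 start SLOT43 → 1
t=22 start SLOT44 → 2
t=23 end SLOT43 → 1
t=26 end SLOT44 → 0
Peak is 3, at t=8 (SLOT40, SLOT41, SLOT45).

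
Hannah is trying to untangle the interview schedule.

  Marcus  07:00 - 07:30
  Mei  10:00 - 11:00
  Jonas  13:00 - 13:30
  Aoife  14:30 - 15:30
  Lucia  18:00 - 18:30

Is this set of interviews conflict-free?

Sorted by start: Marcus, Mei, Jonas, Aoife, Lucia.
Mei starts after Marcus ends, so nothing later overlaps Marcus either.
Jonas starts after Mei ends, so nothing later overlaps Mei either.
Aoife starts after Jonas ends, so nothing later overlaps Jonas either.
Lucia starts after Aoife ends.
Every pair is clear; the schedule has no overlaps.

Yes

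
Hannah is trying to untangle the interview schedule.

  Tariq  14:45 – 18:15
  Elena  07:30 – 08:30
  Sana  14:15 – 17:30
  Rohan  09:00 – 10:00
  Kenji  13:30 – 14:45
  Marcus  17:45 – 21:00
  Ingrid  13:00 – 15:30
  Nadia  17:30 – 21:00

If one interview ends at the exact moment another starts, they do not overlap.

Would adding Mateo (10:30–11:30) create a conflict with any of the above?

Elena: ends 08:30 at or before Mateo starts 10:30 → clear.
Rohan: ends 10:00 at or before Mateo starts 10:30 → clear.
Ingrid: starts 13:00 at or after Mateo ends 11:30 → clear.
Kenji: starts 13:30 at or after Mateo ends 11:30 → clear.
Sana: starts 14:15 at or after Mateo ends 11:30 → clear.
Tariq: starts 14:45 at or after Mateo ends 11:30 → clear.
Nadia: starts 17:30 at or after Mateo ends 11:30 → clear.
Marcus: starts 17:45 at or after Mateo ends 11:30 → clear.

No — it doesn't clash with anything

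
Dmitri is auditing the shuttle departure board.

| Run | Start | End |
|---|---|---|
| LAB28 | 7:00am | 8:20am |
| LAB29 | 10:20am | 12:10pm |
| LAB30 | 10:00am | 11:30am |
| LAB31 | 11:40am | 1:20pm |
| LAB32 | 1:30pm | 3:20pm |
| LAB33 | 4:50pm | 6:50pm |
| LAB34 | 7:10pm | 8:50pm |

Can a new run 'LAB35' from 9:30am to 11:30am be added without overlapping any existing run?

No — it overlaps LAB29, LAB30

LAB28: ends 8:20am at or before LAB35 starts 9:30am → clear.
LAB30: starts 10:00am before LAB35 ends 11:30am, and ends 11:30am after LAB35 starts 9:30am → overlap.
LAB29: starts 10:20am before LAB35 ends 11:30am, and ends 12:10pm after LAB35 starts 9:30am → overlap.
LAB31: starts 11:40am at or after LAB35 ends 11:30am → clear.
LAB32: starts 1:30pm at or after LAB35 ends 11:30am → clear.
LAB33: starts 4:50pm at or after LAB35 ends 11:30am → clear.
LAB34: starts 7:10pm at or after LAB35 ends 11:30am → clear.
LAB35 overlaps LAB29, LAB30.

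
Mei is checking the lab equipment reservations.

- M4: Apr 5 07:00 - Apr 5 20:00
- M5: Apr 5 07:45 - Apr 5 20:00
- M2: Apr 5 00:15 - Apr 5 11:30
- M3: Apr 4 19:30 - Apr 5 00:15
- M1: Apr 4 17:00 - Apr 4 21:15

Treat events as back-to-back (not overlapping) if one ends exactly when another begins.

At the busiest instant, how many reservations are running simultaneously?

3

Sort all start/end points and keep a running count:
Apr 4 17:00 start M1 → 1
Apr 4 19:30 start M3 → 2
Apr 4 21:15 end M1 → 1
Apr 5 00:15 end M3 → 0
Apr 5 00:15 start M2 → 1
Apr 5 07:00 start M4 → 2
Apr 5 07:45 start M5 → 3
Apr 5 11:30 end M2 → 2
Apr 5 20:00 end M4 → 1
Apr 5 20:00 end M5 → 0
Peak is 3, at Apr 5 07:45 (M2, M4, M5).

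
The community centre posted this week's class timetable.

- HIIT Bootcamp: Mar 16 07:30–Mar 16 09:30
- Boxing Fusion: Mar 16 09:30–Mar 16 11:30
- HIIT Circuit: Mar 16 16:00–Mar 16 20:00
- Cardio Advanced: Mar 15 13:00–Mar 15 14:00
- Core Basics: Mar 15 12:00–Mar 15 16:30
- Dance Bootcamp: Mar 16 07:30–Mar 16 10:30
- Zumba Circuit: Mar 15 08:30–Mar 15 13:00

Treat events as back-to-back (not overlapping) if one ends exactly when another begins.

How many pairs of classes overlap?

Sorted by start: Zumba Circuit, Core Basics, Cardio Advanced, Dance Bootcamp, HIIT Bootcamp, Boxing Fusion, HIIT Circuit.
Core Basics starts before Zumba Circuit ends → Zumba Circuit and Core Basics overlap.
Cardio Advanced starts exactly when Zumba Circuit ends (back-to-back, no overlap); Zumba Circuit is clear from here.
Cardio Advanced starts before Core Basics ends → Core Basics and Cardio Advanced overlap.
Dance Bootcamp starts after Core Basics ends; Core Basics is clear from here.
Dance Bootcamp starts after Cardio Advanced ends; Cardio Advanced is clear from here.
HIIT Bootcamp starts before Dance Bootcamp ends → Dance Bootcamp and HIIT Bootcamp overlap.
Boxing Fusion starts before Dance Bootcamp ends → Dance Bootcamp and Boxing Fusion overlap.
HIIT Circuit starts after Dance Bootcamp ends.
Boxing Fusion starts exactly when HIIT Bootcamp ends (back-to-back, no overlap); HIIT Bootcamp is clear from here.
HIIT Circuit starts after Boxing Fusion ends.
Overlapping pairs: Boxing Fusion & Dance Bootcamp, Cardio Advanced & Core Basics, Core Basics & Zumba Circuit, Dance Bootcamp & HIIT Bootcamp — 4 in total.

4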